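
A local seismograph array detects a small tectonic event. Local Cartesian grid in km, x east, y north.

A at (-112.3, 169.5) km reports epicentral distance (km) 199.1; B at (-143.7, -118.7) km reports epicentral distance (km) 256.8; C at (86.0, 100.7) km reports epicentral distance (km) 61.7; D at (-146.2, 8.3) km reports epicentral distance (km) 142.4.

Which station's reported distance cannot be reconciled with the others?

D

Solve using three stations at a time. Using A, B, C (subtract circle equations pairwise → linear system) gives (x, y) ≈ (48.3, 51.8).
Distances from that point to each station vs reported:
  A: calculated 199.1 vs reported 199.1 → residual 0.0 km
  B: calculated 256.8 vs reported 256.8 → residual 0.0 km
  C: calculated 61.7 vs reported 61.7 → residual 0.0 km
  D: calculated 199.3 vs reported 142.4 → residual 56.9 km
A, B, C are mutually consistent (residuals ≈ 0); D is off by 56.9 km.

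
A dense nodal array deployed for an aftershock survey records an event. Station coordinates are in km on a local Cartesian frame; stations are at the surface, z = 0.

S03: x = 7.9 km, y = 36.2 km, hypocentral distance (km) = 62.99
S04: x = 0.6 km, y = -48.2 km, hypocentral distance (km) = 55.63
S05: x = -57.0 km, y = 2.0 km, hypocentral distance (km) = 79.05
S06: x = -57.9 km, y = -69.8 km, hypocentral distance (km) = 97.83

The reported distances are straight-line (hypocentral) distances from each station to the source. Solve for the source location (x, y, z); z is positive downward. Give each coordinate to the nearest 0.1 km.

Each station gives a sphere (x−x_i)² + (y−y_i)² + z² = d_i² (stations at z=0).
Subtracting the S03 sphere from S04 and S05: z² cancels, leaving linear equations in x and y:
-14.6 x − 168.8 y = 1823.79
-129.8 x − 68.4 y = -401.01
Solving: x ≈ 9.202, y ≈ -11.600 km (keep extra digits for the depth step; rounded: 9.2, -11.6).
Then from the S03 sphere: z² = 62.99² − (x − 7.9)² − (y − 36.2)² with x = 9.202, y = -11.600, so z ≈ 41.002 ≈ 41.0 km.

(9.2, -11.6, 41.0)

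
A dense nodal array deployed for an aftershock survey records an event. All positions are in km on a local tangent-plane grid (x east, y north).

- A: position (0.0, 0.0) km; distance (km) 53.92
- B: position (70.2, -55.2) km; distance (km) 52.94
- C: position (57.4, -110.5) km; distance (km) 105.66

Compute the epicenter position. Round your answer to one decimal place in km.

Circle about each station: x² + y² = 53.92²; (x − 70.2)² + (y + 55.2)² = 52.94²; (x − 57.4)² + (y + 110.5)² = 105.66².
Subtracting the A equation from the B and C equations removes the quadratic terms:
140.4 x − 110.4 y = 8079.80
114.8 x − 221.0 y = 7248.34
Solving the 2×2 system: x ≈ 53.7, y ≈ -4.9 km.

(53.7, -4.9)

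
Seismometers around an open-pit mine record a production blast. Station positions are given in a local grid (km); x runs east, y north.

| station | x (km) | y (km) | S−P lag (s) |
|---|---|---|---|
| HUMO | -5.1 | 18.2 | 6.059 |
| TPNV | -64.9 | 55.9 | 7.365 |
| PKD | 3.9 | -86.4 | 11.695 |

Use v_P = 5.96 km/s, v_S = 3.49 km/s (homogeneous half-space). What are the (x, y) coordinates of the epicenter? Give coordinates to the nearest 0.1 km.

x ≈ -50.8 km, y ≈ -4.5 km

Distance from S−P lag: d = Δt · v_P v_S / (v_P − v_S) = Δt · (5.96·3.49)/(5.96−3.49) ≈ 8.4212·Δt.
So d_HUMO = 51.02, d_TPNV = 62.02, d_PKD = 98.49 km.
Circle about each station: (x + 5.1)² + (y − 18.2)² = 51.02²; (x + 64.9)² + (y − 55.9)² = 62.02²; (x − 3.9)² + (y + 86.4)² = 98.49².
Subtracting pairs of circle equations eliminates x²+y² and gives linear equations (the radical axes):
-119.6 x + 75.4 y = 5736.13
18.0 x − 209.2 y = 25.68
Solving the 2×2 system: x ≈ -50.8, y ≈ -4.5 km.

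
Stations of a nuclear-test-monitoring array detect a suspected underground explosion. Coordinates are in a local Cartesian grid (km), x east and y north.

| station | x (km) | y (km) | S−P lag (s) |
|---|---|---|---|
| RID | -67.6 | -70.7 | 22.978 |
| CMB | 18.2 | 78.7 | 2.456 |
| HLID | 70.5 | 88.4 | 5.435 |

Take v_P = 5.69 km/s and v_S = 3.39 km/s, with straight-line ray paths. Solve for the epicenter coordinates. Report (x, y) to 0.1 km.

Distance from S−P lag: d = Δt · v_P v_S / (v_P − v_S) = Δt · (5.69·3.39)/(5.69−3.39) ≈ 8.3866·Δt.
So d_RID = 192.71, d_CMB = 20.60, d_HLID = 45.58 km.
Circle about each station: (x + 67.6)² + (y + 70.7)² = 192.71²; (x − 18.2)² + (y − 78.7)² = 20.60²; (x − 70.5)² + (y − 88.4)² = 45.58².
Subtracting the RID equation from the CMB and HLID equations removes the quadratic terms:
171.6 x + 298.8 y = 33669.46
276.2 x + 318.2 y = 38276.17
Solving the 2×2 system: x ≈ 25.9, y ≈ 97.8 km.

x ≈ 25.9 km, y ≈ 97.8 km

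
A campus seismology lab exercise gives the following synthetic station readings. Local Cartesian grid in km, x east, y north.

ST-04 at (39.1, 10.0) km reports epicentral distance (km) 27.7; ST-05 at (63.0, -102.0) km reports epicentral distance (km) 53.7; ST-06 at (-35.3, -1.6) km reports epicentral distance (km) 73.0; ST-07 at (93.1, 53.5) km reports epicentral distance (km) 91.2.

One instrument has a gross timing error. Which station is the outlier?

ST-05

Solve using three stations at a time. Using ST-04, ST-06, ST-07 (subtract circle equations pairwise → linear system) gives (x, y) ≈ (36.0, -17.6).
Distances from that point to each station vs reported:
  ST-04: calculated 27.8 vs reported 27.7 → residual 0.1 km
  ST-05: calculated 88.6 vs reported 53.7 → residual 34.9 km
  ST-06: calculated 73.0 vs reported 73.0 → residual 0.0 km
  ST-07: calculated 91.2 vs reported 91.2 → residual 0.0 km
ST-04, ST-06, ST-07 are mutually consistent (residuals ≈ 0); ST-05 is off by 34.9 km.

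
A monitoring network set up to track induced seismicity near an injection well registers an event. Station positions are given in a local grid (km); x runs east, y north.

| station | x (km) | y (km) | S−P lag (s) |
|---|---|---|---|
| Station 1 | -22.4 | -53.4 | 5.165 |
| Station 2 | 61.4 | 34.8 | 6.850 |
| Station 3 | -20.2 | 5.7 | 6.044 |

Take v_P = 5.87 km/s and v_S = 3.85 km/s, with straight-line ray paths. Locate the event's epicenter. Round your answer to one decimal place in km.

(32.8, -36.3)

Distance from S−P lag: d = Δt · v_P v_S / (v_P − v_S) = Δt · (5.87·3.85)/(5.87−3.85) ≈ 11.1879·Δt.
So d_Station 1 = 57.79, d_Station 2 = 76.64, d_Station 3 = 67.62 km.
Circle about each station: (x + 22.4)² + (y + 53.4)² = 57.79²; (x − 61.4)² + (y − 34.8)² = 76.64²; (x + 20.2)² + (y − 5.7)² = 67.62².
Subtracting pairs of circle equations eliminates x²+y² and gives linear equations (the radical axes):
167.6 x + 176.4 y = -906.33
4.4 x + 118.2 y = -4145.57
Solving the 2×2 system: x ≈ 32.8, y ≈ -36.3 km.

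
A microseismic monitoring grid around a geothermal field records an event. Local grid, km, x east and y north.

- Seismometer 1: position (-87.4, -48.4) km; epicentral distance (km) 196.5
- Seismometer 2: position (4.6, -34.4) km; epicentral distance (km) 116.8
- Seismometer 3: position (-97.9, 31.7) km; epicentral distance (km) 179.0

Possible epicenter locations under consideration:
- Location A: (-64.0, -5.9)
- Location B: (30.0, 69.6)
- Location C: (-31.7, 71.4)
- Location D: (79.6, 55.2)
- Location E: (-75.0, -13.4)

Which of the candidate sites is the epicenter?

Location D

For each candidate, compare |candidate − station| to the reported distance:
Location A: residuals Seismometer 1 148.0, Seismometer 2 42.5, Seismometer 3 128.4 → max 148.0 km
Location B: residuals Seismometer 1 30.0, Seismometer 2 9.7, Seismometer 3 45.6 → max 45.6 km
Location C: residuals Seismometer 1 64.4, Seismometer 2 4.9, Seismometer 3 101.8 → max 101.8 km
Location D: residuals Seismometer 1 0.0, Seismometer 2 0.0, Seismometer 3 0.0 → max 0.0 km
Location E: residuals Seismometer 1 159.4, Seismometer 2 34.5, Seismometer 3 128.4 → max 159.4 km
Only Location D has all residuals ≈ 0.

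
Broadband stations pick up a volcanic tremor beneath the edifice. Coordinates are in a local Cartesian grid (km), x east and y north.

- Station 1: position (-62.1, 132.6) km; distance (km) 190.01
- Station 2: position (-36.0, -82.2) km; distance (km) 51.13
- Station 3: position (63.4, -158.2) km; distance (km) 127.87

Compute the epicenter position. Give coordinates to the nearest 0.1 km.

x ≈ 0.8 km, y ≈ -46.7 km

Circle about each station: (x + 62.1)² + (y − 132.6)² = 190.01²; (x + 36.0)² + (y + 82.2)² = 51.13²; (x − 63.4)² + (y + 158.2)² = 127.87².
Subtracting the Station 1 equation from the Station 2 and Station 3 equations removes the quadratic terms:
52.2 x − 429.6 y = 20103.19
251.0 x − 581.6 y = 27360.69
Solving the 2×2 system: x ≈ 0.8, y ≈ -46.7 km.
Check against Station 1 (with the unrounded x, y): √((x + 62.1)²+(y − 132.6)²) = 190.01 ≈ 190.01 km. ✓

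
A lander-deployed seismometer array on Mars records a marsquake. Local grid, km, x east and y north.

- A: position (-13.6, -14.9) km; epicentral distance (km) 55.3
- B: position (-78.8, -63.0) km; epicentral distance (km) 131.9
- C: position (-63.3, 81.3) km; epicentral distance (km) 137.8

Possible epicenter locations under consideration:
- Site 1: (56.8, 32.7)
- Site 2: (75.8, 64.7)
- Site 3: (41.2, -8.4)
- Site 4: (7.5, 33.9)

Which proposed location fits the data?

For each candidate, compare |candidate − station| to the reported distance:
Site 1: residuals A 29.7, B 34.1, C 8.2 → max 34.1 km
Site 2: residuals A 64.4, B 68.6, C 2.3 → max 68.6 km
Site 3: residuals A 0.1, B 0.1, C 0.1 → max 0.1 km
Site 4: residuals A 2.1, B 2.1, C 52.6 → max 52.6 km
Only Site 3 has all residuals ≈ 0.

Site 3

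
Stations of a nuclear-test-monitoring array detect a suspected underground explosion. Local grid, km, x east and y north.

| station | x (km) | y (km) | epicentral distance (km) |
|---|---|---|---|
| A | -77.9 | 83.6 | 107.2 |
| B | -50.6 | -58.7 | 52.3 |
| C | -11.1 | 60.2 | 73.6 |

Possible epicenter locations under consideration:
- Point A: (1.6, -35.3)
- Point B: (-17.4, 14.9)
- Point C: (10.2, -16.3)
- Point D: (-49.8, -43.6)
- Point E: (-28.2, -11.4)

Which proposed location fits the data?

For each candidate, compare |candidate − station| to the reported distance:
Point A: residuals A 35.8, B 4.9, C 22.7 → max 35.8 km
Point B: residuals A 15.7, B 28.4, C 27.9 → max 28.4 km
Point C: residuals A 26.0, B 21.8, C 5.8 → max 26.0 km
Point D: residuals A 23.1, B 37.2, C 37.2 → max 37.2 km
Point E: residuals A 0.0, B 0.0, C 0.0 → max 0.0 km
Only Point E has all residuals ≈ 0.

Point E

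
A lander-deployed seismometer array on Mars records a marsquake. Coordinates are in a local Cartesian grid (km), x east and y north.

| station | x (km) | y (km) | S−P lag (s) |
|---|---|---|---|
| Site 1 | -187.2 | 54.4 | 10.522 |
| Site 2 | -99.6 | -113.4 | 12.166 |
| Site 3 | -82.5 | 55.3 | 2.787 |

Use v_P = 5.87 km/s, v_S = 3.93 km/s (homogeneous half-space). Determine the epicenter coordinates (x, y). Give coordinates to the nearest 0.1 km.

Distance from S−P lag: d = Δt · v_P v_S / (v_P − v_S) = Δt · (5.87·3.93)/(5.87−3.93) ≈ 11.8913·Δt.
So d_Site 1 = 125.12, d_Site 2 = 144.67, d_Site 3 = 33.14 km.
Circle about each station: (x + 187.2)² + (y − 54.4)² = 125.12²; (x + 99.6)² + (y + 113.4)² = 144.67²; (x + 82.5)² + (y − 55.3)² = 33.14².
Subtracting pairs of circle equations eliminates x²+y² and gives linear equations (the radical axes):
175.2 x − 335.6 y = -20497.87
209.4 x + 1.8 y = -13582.11
Solving the 2×2 system: x ≈ -65.1, y ≈ 27.1 km.

-65.1 km east, 27.1 km north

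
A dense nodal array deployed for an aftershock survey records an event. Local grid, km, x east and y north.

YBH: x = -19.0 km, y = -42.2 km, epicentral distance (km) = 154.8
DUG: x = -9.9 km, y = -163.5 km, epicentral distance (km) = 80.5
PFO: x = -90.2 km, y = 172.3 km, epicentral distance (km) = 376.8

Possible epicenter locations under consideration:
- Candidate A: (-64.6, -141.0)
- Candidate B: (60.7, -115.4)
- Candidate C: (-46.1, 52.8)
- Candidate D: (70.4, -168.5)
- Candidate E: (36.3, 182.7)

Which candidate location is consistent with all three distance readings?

Candidate D

For each candidate, compare |candidate − station| to the reported distance:
Candidate A: residuals YBH 46.0, DUG 21.4, PFO 62.5 → max 62.5 km
Candidate B: residuals YBH 46.6, DUG 4.9, PFO 51.9 → max 51.9 km
Candidate C: residuals YBH 56.0, DUG 138.8, PFO 249.4 → max 249.4 km
Candidate D: residuals YBH 0.1, DUG 0.0, PFO 0.1 → max 0.1 km
Candidate E: residuals YBH 76.8, DUG 268.8, PFO 249.9 → max 268.8 km
Only Candidate D has all residuals ≈ 0.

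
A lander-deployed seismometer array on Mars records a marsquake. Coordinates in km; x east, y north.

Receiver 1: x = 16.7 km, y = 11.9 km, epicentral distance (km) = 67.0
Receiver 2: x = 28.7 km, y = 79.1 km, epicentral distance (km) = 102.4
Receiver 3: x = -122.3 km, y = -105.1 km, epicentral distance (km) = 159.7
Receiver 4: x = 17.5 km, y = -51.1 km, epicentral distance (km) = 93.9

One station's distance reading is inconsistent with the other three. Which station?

Receiver 3

Solve using three stations at a time. Using Receiver 1, Receiver 2, Receiver 4 (subtract circle equations pairwise → linear system) gives (x, y) ≈ (-50.2, 13.9).
Distances from that point to each station vs reported:
  Receiver 1: calculated 66.9 vs reported 67.0 → residual 0.1 km
  Receiver 2: calculated 102.3 vs reported 102.4 → residual 0.1 km
  Receiver 3: calculated 139.1 vs reported 159.7 → residual 20.6 km
  Receiver 4: calculated 93.8 vs reported 93.9 → residual 0.1 km
Receiver 1, Receiver 2, Receiver 4 are mutually consistent (residuals ≈ 0); Receiver 3 is off by 20.6 km.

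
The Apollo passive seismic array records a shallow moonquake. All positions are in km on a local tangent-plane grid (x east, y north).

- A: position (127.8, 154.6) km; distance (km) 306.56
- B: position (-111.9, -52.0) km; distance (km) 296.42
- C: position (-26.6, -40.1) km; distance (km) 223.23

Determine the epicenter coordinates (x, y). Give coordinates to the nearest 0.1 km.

(168.1, -149.3)

Circle about each station: (x − 127.8)² + (y − 154.6)² = 306.56²; (x + 111.9)² + (y + 52.0)² = 296.42²; (x + 26.6)² + (y + 40.1)² = 223.23².
Subtracting the A equation from the B and C equations removes the quadratic terms:
-479.4 x − 413.2 y = -18894.17
-308.8 x − 389.4 y = 6228.97
Solving the 2×2 system: x ≈ 168.1, y ≈ -149.3 km.
Check against A (with the unrounded x, y): √((x − 127.8)²+(y − 154.6)²) = 306.55 ≈ 306.56 km. ✓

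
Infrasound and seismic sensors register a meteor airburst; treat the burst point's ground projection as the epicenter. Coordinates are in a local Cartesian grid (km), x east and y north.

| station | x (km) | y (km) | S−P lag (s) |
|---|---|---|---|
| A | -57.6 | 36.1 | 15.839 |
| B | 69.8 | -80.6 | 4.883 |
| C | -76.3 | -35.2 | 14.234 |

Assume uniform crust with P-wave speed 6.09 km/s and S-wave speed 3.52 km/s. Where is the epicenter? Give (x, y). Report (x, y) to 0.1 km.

41.3 km east, -51.5 km north

Distance from S−P lag: d = Δt · v_P v_S / (v_P − v_S) = Δt · (6.09·3.52)/(6.09−3.52) ≈ 8.3412·Δt.
So d_A = 132.12, d_B = 40.73, d_C = 118.73 km.
Circle about each station: (x + 57.6)² + (y − 36.1)² = 132.12²; (x − 69.8)² + (y + 80.6)² = 40.73²; (x + 76.3)² + (y + 35.2)² = 118.73².
Subtracting the A equation from the B and C equations removes the quadratic terms:
254.8 x − 233.4 y = 22544.19
-37.4 x − 142.6 y = 5798.64
Solving the 2×2 system: x ≈ 41.3, y ≈ -51.5 km.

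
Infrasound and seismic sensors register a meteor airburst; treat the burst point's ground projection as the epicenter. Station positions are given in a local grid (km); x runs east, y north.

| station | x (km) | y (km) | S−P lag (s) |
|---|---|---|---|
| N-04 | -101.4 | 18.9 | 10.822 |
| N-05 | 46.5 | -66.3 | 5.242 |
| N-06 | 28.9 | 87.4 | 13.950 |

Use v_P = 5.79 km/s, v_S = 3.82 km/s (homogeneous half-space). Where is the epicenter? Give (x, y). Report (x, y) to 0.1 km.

-12.3 km east, -63.7 km north

Distance from S−P lag: d = Δt · v_P v_S / (v_P − v_S) = Δt · (5.79·3.82)/(5.79−3.82) ≈ 11.2273·Δt.
So d_N-04 = 121.50, d_N-05 = 58.85, d_N-06 = 156.62 km.
Circle about each station: (x + 101.4)² + (y − 18.9)² = 121.50²; (x − 46.5)² + (y + 66.3)² = 58.85²; (x − 28.9)² + (y − 87.4)² = 156.62².
Subtracting pairs of circle equations eliminates x²+y² and gives linear equations (the radical axes):
295.8 x − 170.4 y = 7217.70
260.6 x + 137.0 y = -11932.77
Solving the 2×2 system: x ≈ -12.3, y ≈ -63.7 km.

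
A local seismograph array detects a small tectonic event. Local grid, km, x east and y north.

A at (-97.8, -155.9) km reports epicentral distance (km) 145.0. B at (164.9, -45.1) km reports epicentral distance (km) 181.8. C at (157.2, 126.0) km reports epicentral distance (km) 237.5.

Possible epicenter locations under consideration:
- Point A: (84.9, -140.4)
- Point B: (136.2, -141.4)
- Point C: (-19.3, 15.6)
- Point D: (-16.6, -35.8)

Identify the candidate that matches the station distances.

For each candidate, compare |candidate − station| to the reported distance:
Point A: residuals A 38.4, B 57.4, C 38.5 → max 57.4 km
Point B: residuals A 89.4, B 81.3, C 30.7 → max 89.4 km
Point C: residuals A 43.6, B 12.1, C 29.3 → max 43.6 km
Point D: residuals A 0.0, B 0.1, C 0.0 → max 0.1 km
Only Point D has all residuals ≈ 0.

Point D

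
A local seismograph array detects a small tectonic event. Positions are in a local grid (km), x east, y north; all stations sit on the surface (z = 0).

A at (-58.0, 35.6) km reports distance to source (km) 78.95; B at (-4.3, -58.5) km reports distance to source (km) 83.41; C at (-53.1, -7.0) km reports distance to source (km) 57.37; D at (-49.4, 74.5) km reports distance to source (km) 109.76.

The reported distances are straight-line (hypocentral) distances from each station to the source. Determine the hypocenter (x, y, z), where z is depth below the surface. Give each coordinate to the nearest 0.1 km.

x ≈ -52.7 km, y ≈ -19.9 km, depth ≈ 55.9 km

Each station gives a sphere (x−x_i)² + (y−y_i)² + z² = d_i² (stations at z=0).
Subtracting the A sphere from B and C: z² cancels, leaving linear equations in x and y:
107.4 x − 188.2 y = -1914.75
9.8 x − 85.2 y = 1179.04
Solving: x ≈ -52.700, y ≈ -19.900 km (keep extra digits for the depth step; rounded: -52.7, -19.9).
Then from the A sphere: z² = 78.95² − (x + 58.0)² − (y − 35.6)² with x = -52.700, y = -19.900, so z ≈ 55.900 ≈ 55.9 km.
Check against D (with the unrounded solution): distance 109.76 ≈ 109.76 km. ✓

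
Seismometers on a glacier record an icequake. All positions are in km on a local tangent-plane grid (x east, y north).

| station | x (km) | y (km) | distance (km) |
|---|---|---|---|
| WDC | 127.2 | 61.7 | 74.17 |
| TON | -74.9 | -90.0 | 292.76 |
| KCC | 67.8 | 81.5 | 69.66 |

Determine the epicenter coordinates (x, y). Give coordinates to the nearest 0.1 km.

113.0 km east, 134.5 km north

Circle about each station: (x − 127.2)² + (y − 61.7)² = 74.17²; (x + 74.9)² + (y + 90.0)² = 292.76²; (x − 67.8)² + (y − 81.5)² = 69.66².
Subtracting pairs of circle equations eliminates x²+y² and gives linear equations (the radical axes):
-404.2 x − 303.4 y = -86483.95
-118.8 x + 39.6 y = -8098.97
Solving the 2×2 system: x ≈ 113.0, y ≈ 134.5 km.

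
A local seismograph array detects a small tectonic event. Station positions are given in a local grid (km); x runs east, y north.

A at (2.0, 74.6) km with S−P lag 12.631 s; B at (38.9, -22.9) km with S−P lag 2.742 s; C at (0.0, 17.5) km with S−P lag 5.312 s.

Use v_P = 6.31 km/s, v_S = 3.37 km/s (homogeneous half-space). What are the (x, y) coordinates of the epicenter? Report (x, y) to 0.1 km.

x ≈ 20.8 km, y ≈ -14.8 km

Distance from S−P lag: d = Δt · v_P v_S / (v_P − v_S) = Δt · (6.31·3.37)/(6.31−3.37) ≈ 7.2329·Δt.
So d_A = 91.36, d_B = 19.83, d_C = 38.42 km.
Circle about each station: (x − 2.0)² + (y − 74.6)² = 91.36²; (x − 38.9)² + (y + 22.9)² = 19.83²; x² + (y − 17.5)² = 38.42².
Subtracting the A equation from the B and C equations removes the quadratic terms:
73.8 x − 195.0 y = 4421.88
-4.0 x − 114.2 y = 1607.64
Solving the 2×2 system: x ≈ 20.8, y ≈ -14.8 km.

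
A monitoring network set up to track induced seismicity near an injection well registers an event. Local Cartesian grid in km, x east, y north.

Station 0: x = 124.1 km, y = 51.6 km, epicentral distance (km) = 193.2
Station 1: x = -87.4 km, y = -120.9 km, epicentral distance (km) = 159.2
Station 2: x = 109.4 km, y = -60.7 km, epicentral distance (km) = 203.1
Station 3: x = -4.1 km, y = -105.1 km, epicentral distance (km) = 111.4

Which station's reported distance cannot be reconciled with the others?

Station 3

Solve using three stations at a time. Using Station 0, Station 1, Station 2 (subtract circle equations pairwise → linear system) gives (x, y) ≈ (-68.6, 37.2).
Distances from that point to each station vs reported:
  Station 0: calculated 193.2 vs reported 193.2 → residual 0.0 km
  Station 1: calculated 159.2 vs reported 159.2 → residual 0.0 km
  Station 2: calculated 203.1 vs reported 203.1 → residual 0.0 km
  Station 3: calculated 156.2 vs reported 111.4 → residual 44.8 km
Station 0, Station 1, Station 2 are mutually consistent (residuals ≈ 0); Station 3 is off by 44.8 km.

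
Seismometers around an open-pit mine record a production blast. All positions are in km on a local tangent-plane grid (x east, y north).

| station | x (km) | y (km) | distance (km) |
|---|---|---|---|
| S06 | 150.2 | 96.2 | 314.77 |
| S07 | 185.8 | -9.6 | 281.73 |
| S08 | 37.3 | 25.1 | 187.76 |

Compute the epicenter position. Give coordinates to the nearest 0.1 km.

Circle about each station: (x − 150.2)² + (y − 96.2)² = 314.77²; (x − 185.8)² + (y + 9.6)² = 281.73²; (x − 37.3)² + (y − 25.1)² = 187.76².
Subtracting the S06 equation from the S07 and S08 equations removes the quadratic terms:
71.2 x − 211.6 y = 22507.68
-225.8 x − 142.2 y = 34033.16
Solving the 2×2 system: x ≈ -69.1, y ≈ -129.6 km.
Check against S06 (with the unrounded x, y): √((x − 150.2)²+(y − 96.2)²) = 314.78 ≈ 314.77 km. ✓

-69.1 km east, -129.6 km north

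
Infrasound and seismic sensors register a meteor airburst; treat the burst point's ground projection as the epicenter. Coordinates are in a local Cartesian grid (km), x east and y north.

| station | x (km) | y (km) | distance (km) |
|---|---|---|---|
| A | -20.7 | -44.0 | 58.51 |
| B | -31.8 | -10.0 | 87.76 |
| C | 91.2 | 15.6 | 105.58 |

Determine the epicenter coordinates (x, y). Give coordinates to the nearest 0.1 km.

(31.1, -71.2)

Circle about each station: (x + 20.7)² + (y + 44.0)² = 58.51²; (x + 31.8)² + (y + 10.0)² = 87.76²; (x − 91.2)² + (y − 15.6)² = 105.58².
Subtracting the A equation from the B and C equations removes the quadratic terms:
-22.2 x + 68.0 y = -5531.65
223.8 x + 119.2 y = -1527.41
Solving the 2×2 system: x ≈ 31.1, y ≈ -71.2 km.
Check against A (with the unrounded x, y): √((x + 20.7)²+(y + 44.0)²) = 58.50 ≈ 58.51 km. ✓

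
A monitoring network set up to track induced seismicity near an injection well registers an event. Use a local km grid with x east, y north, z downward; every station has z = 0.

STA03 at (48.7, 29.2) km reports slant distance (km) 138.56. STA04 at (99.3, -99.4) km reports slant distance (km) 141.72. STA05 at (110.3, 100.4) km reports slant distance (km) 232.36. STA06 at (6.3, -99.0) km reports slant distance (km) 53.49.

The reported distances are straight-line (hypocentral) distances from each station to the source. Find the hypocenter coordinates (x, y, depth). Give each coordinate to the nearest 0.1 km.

(-39.7, -76.4, 15.3)

Each station gives a sphere (x−x_i)² + (y−y_i)² + z² = d_i² (stations at z=0).
Subtracting the STA03 sphere from STA04 and STA05: z² cancels, leaving linear equations in x and y:
101.2 x − 257.2 y = 15630.84
123.2 x + 142.4 y = -15770.38
Solving: x ≈ -39.705, y ≈ -76.396 km (keep extra digits for the depth step; rounded: -39.7, -76.4).
Then from the STA03 sphere: z² = 138.56² − (x − 48.7)² − (y − 29.2)² with x = -39.705, y = -76.396, so z ≈ 15.262 ≈ 15.3 km.
Check against STA06 (with the unrounded solution): distance 53.48 ≈ 53.49 km. ✓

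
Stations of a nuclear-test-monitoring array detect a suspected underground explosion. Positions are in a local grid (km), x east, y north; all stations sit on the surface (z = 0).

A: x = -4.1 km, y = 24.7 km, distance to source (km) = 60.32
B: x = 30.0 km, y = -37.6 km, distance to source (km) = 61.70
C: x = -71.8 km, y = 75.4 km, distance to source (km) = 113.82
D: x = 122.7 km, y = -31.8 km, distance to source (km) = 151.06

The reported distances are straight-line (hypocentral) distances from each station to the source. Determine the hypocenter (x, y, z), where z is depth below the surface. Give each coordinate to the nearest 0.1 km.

Each station gives a sphere (x−x_i)² + (y−y_i)² + z² = d_i² (stations at z=0).
Subtracting the A sphere from B and C: z² cancels, leaving linear equations in x and y:
68.2 x − 124.6 y = 1518.47
-135.4 x + 101.4 y = 897.01
Solving: x ≈ -26.693, y ≈ -26.797 km (keep extra digits for the depth step; rounded: -26.7, -26.8).
Then from the A sphere: z² = 60.32² − (x + 4.1)² − (y − 24.7)² with x = -26.693, y = -26.797, so z ≈ 21.820 ≈ 21.8 km.

x ≈ -26.7 km, y ≈ -26.8 km, depth ≈ 21.8 km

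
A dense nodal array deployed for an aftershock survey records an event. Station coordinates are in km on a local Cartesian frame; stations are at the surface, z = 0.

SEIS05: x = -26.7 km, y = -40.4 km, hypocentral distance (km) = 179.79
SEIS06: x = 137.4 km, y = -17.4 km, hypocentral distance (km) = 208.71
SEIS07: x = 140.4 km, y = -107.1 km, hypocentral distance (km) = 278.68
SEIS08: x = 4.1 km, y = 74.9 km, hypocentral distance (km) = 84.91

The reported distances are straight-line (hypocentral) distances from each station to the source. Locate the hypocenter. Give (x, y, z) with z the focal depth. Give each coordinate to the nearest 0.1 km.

Each station gives a sphere (x−x_i)² + (y−y_i)² + z² = d_i² (stations at z=0).
Subtracting the SEIS05 sphere from SEIS06 and SEIS07: z² cancels, leaving linear equations in x and y:
328.2 x + 46.0 y = 5601.05
334.2 x − 133.4 y = -16500.58
Solving: x ≈ -0.200, y ≈ 123.191 km (keep extra digits for the depth step; rounded: -0.2, 123.2).
Then from the SEIS05 sphere: z² = 179.79² − (x + 26.7)² − (y + 40.4)² with x = -0.200, y = 123.191, so z ≈ 69.715 ≈ 69.7 km.
Check against SEIS08 (with the unrounded solution): distance 84.92 ≈ 84.91 km. ✓

x ≈ -0.2 km, y ≈ 123.2 km, depth ≈ 69.7 km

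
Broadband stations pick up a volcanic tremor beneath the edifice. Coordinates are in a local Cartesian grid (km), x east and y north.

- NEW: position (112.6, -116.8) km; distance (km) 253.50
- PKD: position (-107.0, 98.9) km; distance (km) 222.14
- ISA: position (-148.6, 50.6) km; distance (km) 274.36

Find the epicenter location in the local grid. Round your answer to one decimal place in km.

Circle about each station: (x − 112.6)² + (y + 116.8)² = 253.50²; (x + 107.0)² + (y − 98.9)² = 222.14²; (x + 148.6)² + (y − 50.6)² = 274.36².
Subtracting pairs of circle equations eliminates x²+y² and gives linear equations (the radical axes):
-439.2 x + 431.4 y = 9825.28
-522.4 x + 334.8 y = -12689.84
Solving the 2×2 system: x ≈ 111.9, y ≈ 136.7 km.

(111.9, 136.7)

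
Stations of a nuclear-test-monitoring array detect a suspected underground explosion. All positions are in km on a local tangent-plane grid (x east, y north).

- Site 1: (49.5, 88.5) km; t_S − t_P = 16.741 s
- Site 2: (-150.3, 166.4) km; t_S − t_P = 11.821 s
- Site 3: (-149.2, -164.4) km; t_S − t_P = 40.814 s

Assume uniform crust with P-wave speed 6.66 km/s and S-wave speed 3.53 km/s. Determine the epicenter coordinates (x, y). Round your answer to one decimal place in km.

-68.7 km east, 131.4 km north

Distance from S−P lag: d = Δt · v_P v_S / (v_P − v_S) = Δt · (6.66·3.53)/(6.66−3.53) ≈ 7.5111·Δt.
So d_Site 1 = 125.74, d_Site 2 = 88.79, d_Site 3 = 306.56 km.
Circle about each station: (x − 49.5)² + (y − 88.5)² = 125.74²; (x + 150.3)² + (y − 166.4)² = 88.79²; (x + 149.2)² + (y + 164.4)² = 306.56².
Subtracting pairs of circle equations eliminates x²+y² and gives linear equations (the radical axes):
-399.6 x + 155.8 y = 47923.43
-397.4 x − 505.8 y = -39162.99
Solving the 2×2 system: x ≈ -68.7, y ≈ 131.4 km.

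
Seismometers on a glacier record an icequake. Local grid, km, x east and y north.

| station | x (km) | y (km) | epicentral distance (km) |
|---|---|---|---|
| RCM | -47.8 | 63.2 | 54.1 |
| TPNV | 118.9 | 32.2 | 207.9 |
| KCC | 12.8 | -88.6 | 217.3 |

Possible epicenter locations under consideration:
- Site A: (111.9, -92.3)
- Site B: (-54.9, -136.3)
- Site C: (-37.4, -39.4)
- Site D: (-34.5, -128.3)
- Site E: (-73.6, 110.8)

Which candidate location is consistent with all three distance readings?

For each candidate, compare |candidate − station| to the reported distance:
Site A: residuals RCM 168.8, TPNV 83.2, KCC 118.1 → max 168.8 km
Site B: residuals RCM 145.5, TPNV 34.2, KCC 134.5 → max 145.5 km
Site C: residuals RCM 49.0, TPNV 36.0, KCC 147.0 → max 147.0 km
Site D: residuals RCM 137.9, TPNV 14.1, KCC 155.5 → max 155.5 km
Site E: residuals RCM 0.0, TPNV 0.0, KCC 0.0 → max 0.0 km
Only Site E has all residuals ≈ 0.

Site E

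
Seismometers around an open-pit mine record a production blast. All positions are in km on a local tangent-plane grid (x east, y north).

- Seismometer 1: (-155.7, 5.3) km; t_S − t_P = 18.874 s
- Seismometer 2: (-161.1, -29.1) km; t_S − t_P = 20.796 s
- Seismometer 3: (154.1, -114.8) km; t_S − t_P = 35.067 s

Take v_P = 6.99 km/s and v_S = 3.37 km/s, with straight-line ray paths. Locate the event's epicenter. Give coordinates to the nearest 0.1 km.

(-33.3, 15.4)

Distance from S−P lag: d = Δt · v_P v_S / (v_P − v_S) = Δt · (6.99·3.37)/(6.99−3.37) ≈ 6.5073·Δt.
So d_Seismometer 1 = 122.82, d_Seismometer 2 = 135.33, d_Seismometer 3 = 228.19 km.
Circle about each station: (x + 155.7)² + (y − 5.3)² = 122.82²; (x + 161.1)² + (y + 29.1)² = 135.33²; (x − 154.1)² + (y + 114.8)² = 228.19².
Subtracting the Seismometer 1 equation from the Seismometer 2 and Seismometer 3 equations removes the quadratic terms:
-10.8 x − 68.8 y = -700.02
619.6 x − 240.2 y = -24330.65
Solving the 2×2 system: x ≈ -33.3, y ≈ 15.4 km.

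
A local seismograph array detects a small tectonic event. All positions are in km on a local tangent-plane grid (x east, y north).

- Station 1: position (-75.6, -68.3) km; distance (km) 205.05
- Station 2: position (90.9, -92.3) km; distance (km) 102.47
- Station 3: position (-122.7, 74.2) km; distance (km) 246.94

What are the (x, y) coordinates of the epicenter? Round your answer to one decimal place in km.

Circle about each station: (x + 75.6)² + (y + 68.3)² = 205.05²; (x − 90.9)² + (y + 92.3)² = 102.47²; (x + 122.7)² + (y − 74.2)² = 246.94².
Subtracting the Station 1 equation from the Station 2 and Station 3 equations removes the quadratic terms:
333.0 x − 48.0 y = 37947.25
-94.2 x + 285.0 y = -8753.18
Solving the 2×2 system: x ≈ 115.0, y ≈ 7.3 km.

x ≈ 115.0 km, y ≈ 7.3 km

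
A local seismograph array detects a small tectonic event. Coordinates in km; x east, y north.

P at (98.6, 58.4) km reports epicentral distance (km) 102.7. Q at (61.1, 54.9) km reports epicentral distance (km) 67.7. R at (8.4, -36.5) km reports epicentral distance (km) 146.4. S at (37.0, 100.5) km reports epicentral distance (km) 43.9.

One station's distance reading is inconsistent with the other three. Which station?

Solve using three stations at a time. Using P, Q, S (subtract circle equations pairwise → linear system) gives (x, y) ≈ (-1.8, 79.9).
Distances from that point to each station vs reported:
  P: calculated 102.7 vs reported 102.7 → residual 0.0 km
  Q: calculated 67.7 vs reported 67.7 → residual 0.0 km
  R: calculated 116.9 vs reported 146.4 → residual 29.5 km
  S: calculated 44.0 vs reported 43.9 → residual 0.1 km
P, Q, S are mutually consistent (residuals ≈ 0); R is off by 29.5 km.

R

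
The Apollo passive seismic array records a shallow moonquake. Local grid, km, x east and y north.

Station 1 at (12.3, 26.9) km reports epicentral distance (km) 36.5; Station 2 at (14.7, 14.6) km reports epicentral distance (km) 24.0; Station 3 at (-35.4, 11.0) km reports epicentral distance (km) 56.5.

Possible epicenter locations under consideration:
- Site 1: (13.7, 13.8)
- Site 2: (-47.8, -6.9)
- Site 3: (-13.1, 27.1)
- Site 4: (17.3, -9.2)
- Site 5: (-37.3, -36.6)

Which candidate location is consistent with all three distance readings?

Site 4

For each candidate, compare |candidate − station| to the reported distance:
Site 1: residuals Station 1 23.3, Station 2 22.7, Station 3 7.3 → max 23.3 km
Site 2: residuals Station 1 32.5, Station 2 42.1, Station 3 34.7 → max 42.1 km
Site 3: residuals Station 1 11.1, Station 2 6.5, Station 3 29.0 → max 29.0 km
Site 4: residuals Station 1 0.1, Station 2 0.1, Station 3 0.1 → max 0.1 km
Site 5: residuals Station 1 44.1, Station 2 49.0, Station 3 8.9 → max 49.0 km
Only Site 4 has all residuals ≈ 0.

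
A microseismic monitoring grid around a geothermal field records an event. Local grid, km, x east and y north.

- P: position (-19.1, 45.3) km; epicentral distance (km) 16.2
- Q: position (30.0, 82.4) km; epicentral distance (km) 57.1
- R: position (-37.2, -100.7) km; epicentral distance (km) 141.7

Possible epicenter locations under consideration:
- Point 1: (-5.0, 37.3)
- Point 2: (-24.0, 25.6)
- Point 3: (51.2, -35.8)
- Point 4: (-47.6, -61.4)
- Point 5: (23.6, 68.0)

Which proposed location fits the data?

Point 1

For each candidate, compare |candidate − station| to the reported distance:
Point 1: residuals P 0.0, Q 0.0, R 0.0 → max 0.0 km
Point 2: residuals P 4.1, Q 21.3, R 14.7 → max 21.3 km
Point 3: residuals P 91.1, Q 63.0, R 32.0 → max 91.1 km
Point 4: residuals P 94.2, Q 106.3, R 101.0 → max 106.3 km
Point 5: residuals P 32.2, Q 41.3, R 37.6 → max 41.3 km
Only Point 1 has all residuals ≈ 0.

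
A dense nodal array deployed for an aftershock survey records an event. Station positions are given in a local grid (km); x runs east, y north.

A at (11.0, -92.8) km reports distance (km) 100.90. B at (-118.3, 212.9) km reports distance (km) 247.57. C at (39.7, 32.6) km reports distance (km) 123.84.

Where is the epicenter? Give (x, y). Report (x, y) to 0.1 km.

(-67.5, -29.4)

Circle about each station: (x − 11.0)² + (y + 92.8)² = 100.90²; (x + 118.3)² + (y − 212.9)² = 247.57²; (x − 39.7)² + (y − 32.6)² = 123.84².
Subtracting the A equation from the B and C equations removes the quadratic terms:
-258.6 x + 611.4 y = -521.63
57.4 x + 250.8 y = -11249.53
Solving the 2×2 system: x ≈ -67.5, y ≈ -29.4 km.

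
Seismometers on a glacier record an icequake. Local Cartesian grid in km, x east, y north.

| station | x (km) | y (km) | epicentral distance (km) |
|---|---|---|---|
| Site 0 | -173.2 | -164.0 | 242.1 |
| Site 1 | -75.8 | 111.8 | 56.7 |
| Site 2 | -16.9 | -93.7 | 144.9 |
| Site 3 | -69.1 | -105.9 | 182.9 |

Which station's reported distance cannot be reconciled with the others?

Site 2

Solve using three stations at a time. Using Site 0, Site 1, Site 3 (subtract circle equations pairwise → linear system) gives (x, y) ≈ (-115.3, 71.1).
Distances from that point to each station vs reported:
  Site 0: calculated 242.1 vs reported 242.1 → residual 0.0 km
  Site 1: calculated 56.7 vs reported 56.7 → residual 0.0 km
  Site 2: calculated 191.9 vs reported 144.9 → residual 47.0 km
  Site 3: calculated 182.9 vs reported 182.9 → residual 0.0 km
Site 0, Site 1, Site 3 are mutually consistent (residuals ≈ 0); Site 2 is off by 47.0 km.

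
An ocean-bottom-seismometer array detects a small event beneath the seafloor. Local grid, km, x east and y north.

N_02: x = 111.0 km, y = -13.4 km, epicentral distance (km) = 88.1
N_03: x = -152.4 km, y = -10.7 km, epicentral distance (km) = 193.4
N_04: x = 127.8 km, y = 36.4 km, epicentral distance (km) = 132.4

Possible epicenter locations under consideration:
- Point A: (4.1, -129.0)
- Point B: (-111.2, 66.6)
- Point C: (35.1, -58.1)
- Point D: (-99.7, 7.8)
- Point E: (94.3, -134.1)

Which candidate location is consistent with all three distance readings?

Point C

For each candidate, compare |candidate − station| to the reported distance:
Point A: residuals N_02 69.4, N_03 2.8, N_04 74.1 → max 74.1 km
Point B: residuals N_02 148.1, N_03 105.8, N_04 108.5 → max 148.1 km
Point C: residuals N_02 0.0, N_03 0.0, N_04 0.0 → max 0.0 km
Point D: residuals N_02 123.7, N_03 137.5, N_04 96.9 → max 137.5 km
Point E: residuals N_02 33.7, N_03 82.4, N_04 41.4 → max 82.4 km
Only Point C has all residuals ≈ 0.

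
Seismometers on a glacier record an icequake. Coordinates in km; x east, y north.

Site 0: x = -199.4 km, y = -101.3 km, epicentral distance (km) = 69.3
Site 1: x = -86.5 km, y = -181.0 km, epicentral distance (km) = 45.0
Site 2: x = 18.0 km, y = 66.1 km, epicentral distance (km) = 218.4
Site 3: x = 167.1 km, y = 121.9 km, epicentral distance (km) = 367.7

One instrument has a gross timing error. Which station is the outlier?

Site 1

Solve using three stations at a time. Using Site 0, Site 2, Site 3 (subtract circle equations pairwise → linear system) gives (x, y) ≈ (-130.5, -94.0).
Distances from that point to each station vs reported:
  Site 0: calculated 69.2 vs reported 69.3 → residual 0.1 km
  Site 1: calculated 97.5 vs reported 45.0 → residual 52.5 km
  Site 2: calculated 218.4 vs reported 218.4 → residual 0.0 km
  Site 3: calculated 367.7 vs reported 367.7 → residual 0.0 km
Site 0, Site 2, Site 3 are mutually consistent (residuals ≈ 0); Site 1 is off by 52.5 km.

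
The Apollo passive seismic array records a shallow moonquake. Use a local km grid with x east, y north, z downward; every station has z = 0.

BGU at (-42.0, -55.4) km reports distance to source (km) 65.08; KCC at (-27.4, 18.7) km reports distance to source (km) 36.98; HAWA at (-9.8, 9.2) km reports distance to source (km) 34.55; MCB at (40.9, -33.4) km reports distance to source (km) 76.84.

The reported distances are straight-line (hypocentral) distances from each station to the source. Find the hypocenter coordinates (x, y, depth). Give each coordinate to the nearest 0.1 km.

Each station gives a sphere (x−x_i)² + (y−y_i)² + z² = d_i² (stations at z=0).
Subtracting the BGU sphere from KCC and HAWA: z² cancels, leaving linear equations in x and y:
29.2 x + 148.2 y = -864.82
64.4 x + 129.2 y = -1610.78
Solving: x ≈ -22.002, y ≈ -1.500 km (keep extra digits for the depth step; rounded: -22.0, -1.5).
Then from the BGU sphere: z² = 65.08² − (x + 42.0)² − (y + 55.4)² with x = -22.002, y = -1.500, so z ≈ 30.500 ≈ 30.5 km.

(-22.0, -1.5, 30.5)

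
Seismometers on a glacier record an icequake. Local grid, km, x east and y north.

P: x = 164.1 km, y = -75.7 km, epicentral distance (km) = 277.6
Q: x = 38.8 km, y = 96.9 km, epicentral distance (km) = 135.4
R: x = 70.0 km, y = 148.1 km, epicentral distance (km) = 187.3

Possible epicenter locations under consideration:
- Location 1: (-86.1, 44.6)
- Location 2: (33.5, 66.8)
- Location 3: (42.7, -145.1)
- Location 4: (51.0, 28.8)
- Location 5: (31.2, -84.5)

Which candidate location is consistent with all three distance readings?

For each candidate, compare |candidate − station| to the reported distance:
Location 1: residuals P 0.0, Q 0.0, R 0.0 → max 0.0 km
Location 2: residuals P 84.3, Q 104.8, R 98.2 → max 104.8 km
Location 3: residuals P 137.8, Q 106.6, R 107.2 → max 137.8 km
Location 4: residuals P 123.6, Q 66.2, R 66.5 → max 123.6 km
Location 5: residuals P 144.4, Q 46.2, R 48.5 → max 144.4 km
Only Location 1 has all residuals ≈ 0.

Location 1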